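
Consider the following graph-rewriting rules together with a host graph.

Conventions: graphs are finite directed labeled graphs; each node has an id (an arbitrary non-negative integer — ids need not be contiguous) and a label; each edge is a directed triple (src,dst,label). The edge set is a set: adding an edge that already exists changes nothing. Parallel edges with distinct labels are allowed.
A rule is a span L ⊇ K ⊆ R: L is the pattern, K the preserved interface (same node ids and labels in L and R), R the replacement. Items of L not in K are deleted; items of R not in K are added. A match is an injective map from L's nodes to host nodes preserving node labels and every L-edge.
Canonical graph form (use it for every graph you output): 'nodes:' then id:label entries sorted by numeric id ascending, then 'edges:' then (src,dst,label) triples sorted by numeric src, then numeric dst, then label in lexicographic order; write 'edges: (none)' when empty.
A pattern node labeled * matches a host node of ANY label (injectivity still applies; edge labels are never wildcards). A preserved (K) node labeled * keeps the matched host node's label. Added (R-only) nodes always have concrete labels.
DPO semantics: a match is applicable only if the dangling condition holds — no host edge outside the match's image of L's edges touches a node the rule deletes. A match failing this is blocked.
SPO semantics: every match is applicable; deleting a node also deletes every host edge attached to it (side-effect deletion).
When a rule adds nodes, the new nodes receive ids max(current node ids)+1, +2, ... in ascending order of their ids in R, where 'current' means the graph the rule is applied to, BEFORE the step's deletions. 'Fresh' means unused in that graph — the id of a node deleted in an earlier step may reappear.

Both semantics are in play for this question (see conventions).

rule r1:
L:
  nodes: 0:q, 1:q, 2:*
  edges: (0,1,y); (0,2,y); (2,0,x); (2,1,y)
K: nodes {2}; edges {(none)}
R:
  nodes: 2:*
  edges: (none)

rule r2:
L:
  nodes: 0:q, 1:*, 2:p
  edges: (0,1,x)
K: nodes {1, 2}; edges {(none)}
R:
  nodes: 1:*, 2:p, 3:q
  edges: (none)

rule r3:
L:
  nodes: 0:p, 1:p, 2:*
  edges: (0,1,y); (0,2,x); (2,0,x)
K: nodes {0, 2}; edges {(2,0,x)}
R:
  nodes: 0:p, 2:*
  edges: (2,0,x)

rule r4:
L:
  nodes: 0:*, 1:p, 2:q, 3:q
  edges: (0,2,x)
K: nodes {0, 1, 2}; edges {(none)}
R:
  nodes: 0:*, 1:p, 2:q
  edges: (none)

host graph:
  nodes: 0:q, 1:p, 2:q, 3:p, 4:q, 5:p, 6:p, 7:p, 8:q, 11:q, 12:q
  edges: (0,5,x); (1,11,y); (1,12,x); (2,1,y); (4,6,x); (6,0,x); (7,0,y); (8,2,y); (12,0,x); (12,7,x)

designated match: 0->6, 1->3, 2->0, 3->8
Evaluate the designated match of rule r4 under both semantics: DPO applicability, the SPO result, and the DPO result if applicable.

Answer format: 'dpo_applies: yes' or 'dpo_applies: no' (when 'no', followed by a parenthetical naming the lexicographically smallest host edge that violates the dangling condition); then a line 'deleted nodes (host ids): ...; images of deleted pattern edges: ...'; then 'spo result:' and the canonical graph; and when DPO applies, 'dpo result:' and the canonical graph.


dpo_applies: no
(the rule deletes node 8, which keeps host edge (8,2,y) outside the match image — the dangling condition fails, DPO blocks; SPO proceeds and side-deletes such edges)
deleted nodes (host ids): 8; images of deleted pattern edges: (6,0,x)
spo result:
nodes: 0:q, 1:p, 2:q, 3:p, 4:q, 5:p, 6:p, 7:p, 11:q, 12:q
edges: (0,5,x); (1,11,y); (1,12,x); (2,1,y); (4,6,x); (7,0,y); (12,0,x); (12,7,x)


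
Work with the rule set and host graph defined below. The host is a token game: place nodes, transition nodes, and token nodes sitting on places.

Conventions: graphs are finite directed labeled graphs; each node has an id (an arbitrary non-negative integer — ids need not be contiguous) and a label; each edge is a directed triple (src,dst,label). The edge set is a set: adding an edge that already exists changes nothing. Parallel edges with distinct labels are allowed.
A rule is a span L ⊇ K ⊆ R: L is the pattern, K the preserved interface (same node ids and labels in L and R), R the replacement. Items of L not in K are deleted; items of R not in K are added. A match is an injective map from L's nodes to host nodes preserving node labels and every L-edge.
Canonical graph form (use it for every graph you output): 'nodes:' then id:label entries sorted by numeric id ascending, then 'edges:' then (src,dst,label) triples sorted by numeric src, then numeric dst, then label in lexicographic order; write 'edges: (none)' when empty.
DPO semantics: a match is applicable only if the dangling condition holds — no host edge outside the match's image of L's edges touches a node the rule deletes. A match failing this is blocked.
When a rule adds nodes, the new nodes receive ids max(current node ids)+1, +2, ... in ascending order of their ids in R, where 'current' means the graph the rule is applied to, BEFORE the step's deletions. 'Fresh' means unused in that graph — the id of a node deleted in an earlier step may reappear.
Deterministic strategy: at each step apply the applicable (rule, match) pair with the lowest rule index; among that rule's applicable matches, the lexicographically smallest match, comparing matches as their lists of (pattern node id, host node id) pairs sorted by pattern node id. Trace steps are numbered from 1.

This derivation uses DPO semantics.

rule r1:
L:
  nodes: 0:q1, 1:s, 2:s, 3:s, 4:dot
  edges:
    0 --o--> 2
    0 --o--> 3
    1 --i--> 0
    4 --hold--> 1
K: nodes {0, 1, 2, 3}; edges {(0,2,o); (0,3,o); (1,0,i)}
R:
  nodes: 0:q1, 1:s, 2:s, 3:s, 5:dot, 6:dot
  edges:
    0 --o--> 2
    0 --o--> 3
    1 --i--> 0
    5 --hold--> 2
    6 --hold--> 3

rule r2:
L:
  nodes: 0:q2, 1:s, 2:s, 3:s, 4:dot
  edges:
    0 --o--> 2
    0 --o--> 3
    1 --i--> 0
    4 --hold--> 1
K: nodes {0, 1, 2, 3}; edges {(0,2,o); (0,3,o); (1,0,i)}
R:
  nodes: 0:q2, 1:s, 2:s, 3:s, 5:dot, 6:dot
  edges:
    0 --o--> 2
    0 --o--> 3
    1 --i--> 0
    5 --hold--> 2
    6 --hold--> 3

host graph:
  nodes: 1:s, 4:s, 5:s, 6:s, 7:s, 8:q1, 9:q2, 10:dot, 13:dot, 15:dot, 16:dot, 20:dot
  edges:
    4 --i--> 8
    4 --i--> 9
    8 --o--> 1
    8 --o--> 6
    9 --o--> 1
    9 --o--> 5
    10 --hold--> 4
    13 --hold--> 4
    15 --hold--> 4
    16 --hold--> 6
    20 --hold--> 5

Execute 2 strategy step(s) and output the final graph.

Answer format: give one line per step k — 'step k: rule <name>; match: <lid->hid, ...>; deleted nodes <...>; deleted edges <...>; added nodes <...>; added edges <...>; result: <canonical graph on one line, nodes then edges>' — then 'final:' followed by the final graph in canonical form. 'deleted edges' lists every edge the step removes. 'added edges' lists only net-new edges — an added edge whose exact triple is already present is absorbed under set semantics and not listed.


step 1: rule r1; match: 0->8, 1->4, 2->1, 3->6, 4->10; deleted nodes 10; deleted edges (10,4,hold); added nodes 21, 22; added edges (21,1,hold); (22,6,hold); result: nodes: 1:s, 4:s, 5:s, 6:s, 7:s, 8:q1, 9:q2, 13:dot, 15:dot, 16:dot, 20:dot, 21:dot, 22:dot edges: (4,8,i); (4,9,i); (8,1,o); (8,6,o); (9,1,o); (9,5,o); (13,4,hold); (15,4,hold); (16,6,hold); (20,5,hold); (21,1,hold); (22,6,hold)
step 2: rule r1; match: 0->8, 1->4, 2->1, 3->6, 4->13; deleted nodes 13; deleted edges (13,4,hold); added nodes 23, 24; added edges (23,1,hold); (24,6,hold); result: nodes: 1:s, 4:s, 5:s, 6:s, 7:s, 8:q1, 9:q2, 15:dot, 16:dot, 20:dot, 21:dot, 22:dot, 23:dot, 24:dot edges: (4,8,i); (4,9,i); (8,1,o); (8,6,o); (9,1,o); (9,5,o); (15,4,hold); (16,6,hold); (20,5,hold); (21,1,hold); (22,6,hold); (23,1,hold); (24,6,hold)
final:
nodes: 1:s, 4:s, 5:s, 6:s, 7:s, 8:q1, 9:q2, 15:dot, 16:dot, 20:dot, 21:dot, 22:dot, 23:dot, 24:dot
edges: (4,8,i); (4,9,i); (8,1,o); (8,6,o); (9,1,o); (9,5,o); (15,4,hold); (16,6,hold); (20,5,hold); (21,1,hold); (22,6,hold); (23,1,hold); (24,6,hold)


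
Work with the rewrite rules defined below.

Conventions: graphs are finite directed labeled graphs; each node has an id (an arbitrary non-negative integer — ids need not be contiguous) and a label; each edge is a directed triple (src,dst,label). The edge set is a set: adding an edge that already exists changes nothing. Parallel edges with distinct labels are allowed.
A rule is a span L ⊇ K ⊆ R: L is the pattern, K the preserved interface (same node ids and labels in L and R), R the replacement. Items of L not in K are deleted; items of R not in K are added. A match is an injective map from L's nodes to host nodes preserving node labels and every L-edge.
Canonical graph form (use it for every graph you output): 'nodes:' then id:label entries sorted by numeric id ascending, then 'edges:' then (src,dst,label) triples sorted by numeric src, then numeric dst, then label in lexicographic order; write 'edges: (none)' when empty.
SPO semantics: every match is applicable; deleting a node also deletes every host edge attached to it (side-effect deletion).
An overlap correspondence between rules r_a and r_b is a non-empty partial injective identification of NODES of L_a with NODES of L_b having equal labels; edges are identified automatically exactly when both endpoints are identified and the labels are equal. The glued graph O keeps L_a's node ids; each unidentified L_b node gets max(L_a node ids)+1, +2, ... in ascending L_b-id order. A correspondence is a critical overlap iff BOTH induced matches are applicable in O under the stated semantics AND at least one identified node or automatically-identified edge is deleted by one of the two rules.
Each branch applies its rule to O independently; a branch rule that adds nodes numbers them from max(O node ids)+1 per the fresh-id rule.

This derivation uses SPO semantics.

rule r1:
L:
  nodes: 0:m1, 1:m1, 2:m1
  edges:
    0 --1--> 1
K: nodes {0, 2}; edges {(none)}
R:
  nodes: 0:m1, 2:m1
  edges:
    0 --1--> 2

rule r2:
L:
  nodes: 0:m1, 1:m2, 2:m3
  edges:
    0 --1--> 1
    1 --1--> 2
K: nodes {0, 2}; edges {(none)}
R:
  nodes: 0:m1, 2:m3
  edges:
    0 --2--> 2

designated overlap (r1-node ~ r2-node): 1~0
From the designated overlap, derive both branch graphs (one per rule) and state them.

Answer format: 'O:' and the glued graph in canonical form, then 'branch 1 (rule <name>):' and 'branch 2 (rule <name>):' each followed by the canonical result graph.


O:
nodes: 0:m1, 1:m1, 2:m1, 3:m2, 4:m3
edges: (0,1,1); (1,3,1); (3,4,1)
branch 1 (rule r1):
nodes: 0:m1, 2:m1, 3:m2, 4:m3
edges: (0,2,1); (3,4,1)
branch 2 (rule r2):
nodes: 0:m1, 1:m1, 2:m1, 4:m3
edges: (0,1,1); (1,4,2)


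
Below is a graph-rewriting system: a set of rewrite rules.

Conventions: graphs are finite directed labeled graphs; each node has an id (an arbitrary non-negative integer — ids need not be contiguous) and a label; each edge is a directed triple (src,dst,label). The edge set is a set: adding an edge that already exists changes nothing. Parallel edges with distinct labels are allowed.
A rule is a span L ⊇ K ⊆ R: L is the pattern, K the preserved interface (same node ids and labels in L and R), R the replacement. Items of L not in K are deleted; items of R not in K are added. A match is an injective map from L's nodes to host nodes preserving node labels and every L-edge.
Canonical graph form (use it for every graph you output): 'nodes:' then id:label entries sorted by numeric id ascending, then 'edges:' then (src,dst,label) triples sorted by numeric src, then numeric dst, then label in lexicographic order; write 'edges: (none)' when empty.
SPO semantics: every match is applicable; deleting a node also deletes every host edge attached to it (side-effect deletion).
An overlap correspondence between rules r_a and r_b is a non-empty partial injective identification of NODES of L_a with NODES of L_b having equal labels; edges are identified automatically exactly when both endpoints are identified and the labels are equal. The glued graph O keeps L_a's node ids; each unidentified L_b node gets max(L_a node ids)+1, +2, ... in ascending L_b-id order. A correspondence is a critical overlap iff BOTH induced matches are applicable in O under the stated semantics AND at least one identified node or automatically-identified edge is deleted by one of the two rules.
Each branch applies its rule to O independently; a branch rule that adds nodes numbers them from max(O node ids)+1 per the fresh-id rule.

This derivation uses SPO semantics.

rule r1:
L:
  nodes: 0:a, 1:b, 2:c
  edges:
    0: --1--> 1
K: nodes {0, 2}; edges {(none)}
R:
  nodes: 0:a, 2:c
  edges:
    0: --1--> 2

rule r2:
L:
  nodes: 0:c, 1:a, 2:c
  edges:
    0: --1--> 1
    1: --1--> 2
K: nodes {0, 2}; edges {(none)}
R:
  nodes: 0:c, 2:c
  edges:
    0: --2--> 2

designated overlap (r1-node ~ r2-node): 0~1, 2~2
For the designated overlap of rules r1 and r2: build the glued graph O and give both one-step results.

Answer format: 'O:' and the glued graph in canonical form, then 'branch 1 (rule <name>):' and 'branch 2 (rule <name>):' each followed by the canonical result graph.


O:
nodes: 0:a, 1:b, 2:c, 3:c
edges: (0,1,1); (0,2,1); (3,0,1)
branch 1 (rule r1):
nodes: 0:a, 2:c, 3:c
edges: (0,2,1); (3,0,1)
branch 2 (rule r2):
nodes: 1:b, 2:c, 3:c
edges: (3,2,2)


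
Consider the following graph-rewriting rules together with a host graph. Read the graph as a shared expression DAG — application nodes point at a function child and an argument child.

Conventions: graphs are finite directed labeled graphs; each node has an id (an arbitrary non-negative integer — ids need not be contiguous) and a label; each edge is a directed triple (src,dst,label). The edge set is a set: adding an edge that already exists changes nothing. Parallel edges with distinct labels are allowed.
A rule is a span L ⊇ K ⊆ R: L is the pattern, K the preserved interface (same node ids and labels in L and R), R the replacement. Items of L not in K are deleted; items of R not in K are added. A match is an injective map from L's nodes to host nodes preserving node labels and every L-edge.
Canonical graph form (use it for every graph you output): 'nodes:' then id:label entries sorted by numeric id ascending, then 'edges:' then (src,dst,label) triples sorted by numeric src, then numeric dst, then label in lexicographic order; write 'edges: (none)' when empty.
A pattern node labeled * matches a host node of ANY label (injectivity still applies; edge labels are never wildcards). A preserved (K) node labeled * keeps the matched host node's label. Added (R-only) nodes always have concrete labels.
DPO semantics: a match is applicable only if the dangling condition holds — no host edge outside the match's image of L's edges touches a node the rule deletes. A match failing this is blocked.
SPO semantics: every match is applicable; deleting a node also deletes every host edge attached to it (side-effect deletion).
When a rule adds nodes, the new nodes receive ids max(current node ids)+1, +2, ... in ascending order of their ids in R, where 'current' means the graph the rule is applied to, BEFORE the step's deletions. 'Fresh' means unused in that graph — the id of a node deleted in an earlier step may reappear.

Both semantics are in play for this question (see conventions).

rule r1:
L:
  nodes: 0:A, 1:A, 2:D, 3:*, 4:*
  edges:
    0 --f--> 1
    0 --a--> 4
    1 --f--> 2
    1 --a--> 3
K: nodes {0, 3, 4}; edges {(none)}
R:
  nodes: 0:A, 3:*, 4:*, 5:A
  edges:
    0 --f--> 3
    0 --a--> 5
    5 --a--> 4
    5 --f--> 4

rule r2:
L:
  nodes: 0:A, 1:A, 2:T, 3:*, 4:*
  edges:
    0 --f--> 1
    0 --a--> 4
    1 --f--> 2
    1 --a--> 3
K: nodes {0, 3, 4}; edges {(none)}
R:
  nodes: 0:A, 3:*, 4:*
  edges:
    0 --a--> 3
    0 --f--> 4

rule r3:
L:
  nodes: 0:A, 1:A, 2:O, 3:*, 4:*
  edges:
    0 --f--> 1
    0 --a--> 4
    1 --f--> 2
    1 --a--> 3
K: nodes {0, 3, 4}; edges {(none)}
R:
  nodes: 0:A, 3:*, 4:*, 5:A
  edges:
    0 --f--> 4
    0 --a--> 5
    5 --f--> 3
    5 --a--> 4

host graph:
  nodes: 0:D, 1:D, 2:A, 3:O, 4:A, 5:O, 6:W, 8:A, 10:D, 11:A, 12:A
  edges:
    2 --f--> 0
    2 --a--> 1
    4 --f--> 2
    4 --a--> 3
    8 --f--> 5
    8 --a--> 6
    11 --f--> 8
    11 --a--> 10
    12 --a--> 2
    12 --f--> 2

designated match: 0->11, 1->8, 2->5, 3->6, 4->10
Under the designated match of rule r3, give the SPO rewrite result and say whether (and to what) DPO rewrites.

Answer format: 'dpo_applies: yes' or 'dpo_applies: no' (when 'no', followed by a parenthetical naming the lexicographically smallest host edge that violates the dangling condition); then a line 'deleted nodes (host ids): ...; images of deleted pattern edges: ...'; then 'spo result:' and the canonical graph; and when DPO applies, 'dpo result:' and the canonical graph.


dpo_applies: yes
deleted nodes (host ids): 5, 8; images of deleted pattern edges: (8,5,f); (8,6,a); (11,8,f); (11,10,a)
spo result:
nodes: 0:D, 1:D, 2:A, 3:O, 4:A, 6:W, 10:D, 11:A, 12:A, 13:A
edges: (2,0,f); (2,1,a); (4,2,f); (4,3,a); (11,10,f); (11,13,a); (12,2,a); (12,2,f); (13,6,f); (13,10,a)
dpo result:
nodes: 0:D, 1:D, 2:A, 3:O, 4:A, 6:W, 10:D, 11:A, 12:A, 13:A
edges: (2,0,f); (2,1,a); (4,2,f); (4,3,a); (11,10,f); (11,13,a); (12,2,a); (12,2,f); (13,6,f); (13,10,a)


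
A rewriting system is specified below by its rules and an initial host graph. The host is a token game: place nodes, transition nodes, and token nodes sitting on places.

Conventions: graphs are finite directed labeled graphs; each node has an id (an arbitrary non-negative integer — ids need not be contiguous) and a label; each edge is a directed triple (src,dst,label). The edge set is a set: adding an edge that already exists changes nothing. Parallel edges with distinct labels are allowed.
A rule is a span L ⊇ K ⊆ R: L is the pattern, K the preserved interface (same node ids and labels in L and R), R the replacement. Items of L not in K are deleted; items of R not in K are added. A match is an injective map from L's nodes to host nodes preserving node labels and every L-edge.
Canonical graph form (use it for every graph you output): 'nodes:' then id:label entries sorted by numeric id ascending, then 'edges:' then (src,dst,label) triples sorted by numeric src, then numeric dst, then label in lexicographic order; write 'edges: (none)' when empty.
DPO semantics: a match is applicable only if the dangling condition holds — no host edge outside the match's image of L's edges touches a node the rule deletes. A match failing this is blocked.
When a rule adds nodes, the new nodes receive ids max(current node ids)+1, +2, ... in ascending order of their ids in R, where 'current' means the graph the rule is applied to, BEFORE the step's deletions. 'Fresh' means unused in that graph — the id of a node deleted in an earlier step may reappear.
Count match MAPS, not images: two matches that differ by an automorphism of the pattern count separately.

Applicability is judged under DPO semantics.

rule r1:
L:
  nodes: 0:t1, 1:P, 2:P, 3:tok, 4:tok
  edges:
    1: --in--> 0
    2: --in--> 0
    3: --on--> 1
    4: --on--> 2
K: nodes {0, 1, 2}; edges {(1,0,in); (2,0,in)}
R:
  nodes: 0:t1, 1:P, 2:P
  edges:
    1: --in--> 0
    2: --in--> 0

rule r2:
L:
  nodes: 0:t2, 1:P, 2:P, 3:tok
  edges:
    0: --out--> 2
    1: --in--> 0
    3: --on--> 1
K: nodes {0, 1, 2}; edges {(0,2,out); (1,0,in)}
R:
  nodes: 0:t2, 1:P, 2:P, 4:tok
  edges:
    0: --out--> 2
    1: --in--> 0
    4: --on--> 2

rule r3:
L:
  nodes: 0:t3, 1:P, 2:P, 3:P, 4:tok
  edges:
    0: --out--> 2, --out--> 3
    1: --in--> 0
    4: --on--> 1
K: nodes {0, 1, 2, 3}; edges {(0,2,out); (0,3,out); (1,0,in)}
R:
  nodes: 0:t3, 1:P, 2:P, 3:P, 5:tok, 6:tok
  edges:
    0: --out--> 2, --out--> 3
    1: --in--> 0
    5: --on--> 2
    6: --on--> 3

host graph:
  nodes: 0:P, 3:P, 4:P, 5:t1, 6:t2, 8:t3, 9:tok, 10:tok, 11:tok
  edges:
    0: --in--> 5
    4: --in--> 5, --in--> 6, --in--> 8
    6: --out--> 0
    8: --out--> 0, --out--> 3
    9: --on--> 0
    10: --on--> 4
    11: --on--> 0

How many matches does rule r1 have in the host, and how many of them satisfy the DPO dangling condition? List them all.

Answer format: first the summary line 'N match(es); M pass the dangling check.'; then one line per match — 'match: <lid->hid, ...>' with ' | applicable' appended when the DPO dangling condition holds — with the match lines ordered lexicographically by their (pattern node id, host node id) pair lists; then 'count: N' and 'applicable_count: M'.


4 match(es); 4 pass the dangling check.
match: 0->5, 1->0, 2->4, 3->9, 4->10 | applicable
match: 0->5, 1->0, 2->4, 3->11, 4->10 | applicable
match: 0->5, 1->4, 2->0, 3->10, 4->9 | applicable
match: 0->5, 1->4, 2->0, 3->10, 4->11 | applicable
count: 4
applicable_count: 4


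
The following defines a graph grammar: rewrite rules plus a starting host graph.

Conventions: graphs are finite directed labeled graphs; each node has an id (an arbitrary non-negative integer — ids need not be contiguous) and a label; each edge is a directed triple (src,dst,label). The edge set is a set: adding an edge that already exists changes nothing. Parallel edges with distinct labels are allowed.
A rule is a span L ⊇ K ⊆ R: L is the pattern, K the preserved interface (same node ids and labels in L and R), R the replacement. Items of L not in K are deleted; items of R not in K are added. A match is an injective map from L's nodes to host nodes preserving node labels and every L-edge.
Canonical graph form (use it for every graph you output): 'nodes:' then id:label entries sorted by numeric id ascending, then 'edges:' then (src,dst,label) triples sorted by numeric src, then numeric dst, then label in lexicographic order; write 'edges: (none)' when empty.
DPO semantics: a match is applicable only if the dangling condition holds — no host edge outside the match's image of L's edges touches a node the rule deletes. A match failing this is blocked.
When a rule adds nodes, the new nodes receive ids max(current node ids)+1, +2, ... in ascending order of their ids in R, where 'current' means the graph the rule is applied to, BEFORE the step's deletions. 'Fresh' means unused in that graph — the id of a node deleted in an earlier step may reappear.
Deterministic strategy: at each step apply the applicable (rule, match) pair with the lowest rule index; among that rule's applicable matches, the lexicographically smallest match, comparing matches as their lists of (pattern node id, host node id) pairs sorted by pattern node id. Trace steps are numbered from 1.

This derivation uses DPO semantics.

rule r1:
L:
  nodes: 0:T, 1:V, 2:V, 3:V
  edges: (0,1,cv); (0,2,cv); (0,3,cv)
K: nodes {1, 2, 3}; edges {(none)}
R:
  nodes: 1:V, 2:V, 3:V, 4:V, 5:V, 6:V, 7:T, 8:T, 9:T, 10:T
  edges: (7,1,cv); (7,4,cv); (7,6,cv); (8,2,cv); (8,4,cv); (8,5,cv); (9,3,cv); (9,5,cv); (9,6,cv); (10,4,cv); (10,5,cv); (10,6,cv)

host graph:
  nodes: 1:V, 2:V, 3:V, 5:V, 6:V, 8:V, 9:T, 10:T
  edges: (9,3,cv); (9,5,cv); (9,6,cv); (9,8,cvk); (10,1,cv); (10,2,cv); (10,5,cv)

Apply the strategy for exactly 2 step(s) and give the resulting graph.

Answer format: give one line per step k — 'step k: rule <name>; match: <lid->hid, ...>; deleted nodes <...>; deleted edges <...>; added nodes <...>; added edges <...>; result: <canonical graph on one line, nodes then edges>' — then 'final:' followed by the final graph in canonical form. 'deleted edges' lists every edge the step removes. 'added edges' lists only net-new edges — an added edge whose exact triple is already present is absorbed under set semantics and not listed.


step 1: rule r1; match: 0->10, 1->1, 2->2, 3->5; deleted nodes 10; deleted edges (10,1,cv); (10,2,cv); (10,5,cv); added nodes 11, 12, 13, 14, 15, 16, 17; added edges (14,1,cv); (14,11,cv); (14,13,cv); (15,2,cv); (15,11,cv); (15,12,cv); (16,5,cv); (16,12,cv); (16,13,cv); (17,11,cv); (17,12,cv); (17,13,cv); result: nodes: 1:V, 2:V, 3:V, 5:V, 6:V, 8:V, 9:T, 11:V, 12:V, 13:V, 14:T, 15:T, 16:T, 17:T edges: (9,3,cv); (9,5,cv); (9,6,cv); (9,8,cvk); (14,1,cv); (14,11,cv); (14,13,cv); (15,2,cv); (15,11,cv); (15,12,cv); (16,5,cv); (16,12,cv); (16,13,cv); (17,11,cv); (17,12,cv); (17,13,cv)
step 2: rule r1; match: 0->14, 1->1, 2->11, 3->13; deleted nodes 14; deleted edges (14,1,cv); (14,11,cv); (14,13,cv); added nodes 18, 19, 20, 21, 22, 23, 24; added edges (21,1,cv); (21,18,cv); (21,20,cv); (22,11,cv); (22,18,cv); (22,19,cv); (23,13,cv); (23,19,cv); (23,20,cv); (24,18,cv); (24,19,cv); (24,20,cv); result: nodes: 1:V, 2:V, 3:V, 5:V, 6:V, 8:V, 9:T, 11:V, 12:V, 13:V, 15:T, 16:T, 17:T, 18:V, 19:V, 20:V, 21:T, 22:T, 23:T, 24:T edges: (9,3,cv); (9,5,cv); (9,6,cv); (9,8,cvk); (15,2,cv); (15,11,cv); (15,12,cv); (16,5,cv); (16,12,cv); (16,13,cv); (17,11,cv); (17,12,cv); (17,13,cv); (21,1,cv); (21,18,cv); (21,20,cv); (22,11,cv); (22,18,cv); (22,19,cv); (23,13,cv); (23,19,cv); (23,20,cv); (24,18,cv); (24,19,cv); (24,20,cv)
final:
nodes: 1:V, 2:V, 3:V, 5:V, 6:V, 8:V, 9:T, 11:V, 12:V, 13:V, 15:T, 16:T, 17:T, 18:V, 19:V, 20:V, 21:T, 22:T, 23:T, 24:T
edges: (9,3,cv); (9,5,cv); (9,6,cv); (9,8,cvk); (15,2,cv); (15,11,cv); (15,12,cv); (16,5,cv); (16,12,cv); (16,13,cv); (17,11,cv); (17,12,cv); (17,13,cv); (21,1,cv); (21,18,cv); (21,20,cv); (22,11,cv); (22,18,cv); (22,19,cv); (23,13,cv); (23,19,cv); (23,20,cv); (24,18,cv); (24,19,cv); (24,20,cv)


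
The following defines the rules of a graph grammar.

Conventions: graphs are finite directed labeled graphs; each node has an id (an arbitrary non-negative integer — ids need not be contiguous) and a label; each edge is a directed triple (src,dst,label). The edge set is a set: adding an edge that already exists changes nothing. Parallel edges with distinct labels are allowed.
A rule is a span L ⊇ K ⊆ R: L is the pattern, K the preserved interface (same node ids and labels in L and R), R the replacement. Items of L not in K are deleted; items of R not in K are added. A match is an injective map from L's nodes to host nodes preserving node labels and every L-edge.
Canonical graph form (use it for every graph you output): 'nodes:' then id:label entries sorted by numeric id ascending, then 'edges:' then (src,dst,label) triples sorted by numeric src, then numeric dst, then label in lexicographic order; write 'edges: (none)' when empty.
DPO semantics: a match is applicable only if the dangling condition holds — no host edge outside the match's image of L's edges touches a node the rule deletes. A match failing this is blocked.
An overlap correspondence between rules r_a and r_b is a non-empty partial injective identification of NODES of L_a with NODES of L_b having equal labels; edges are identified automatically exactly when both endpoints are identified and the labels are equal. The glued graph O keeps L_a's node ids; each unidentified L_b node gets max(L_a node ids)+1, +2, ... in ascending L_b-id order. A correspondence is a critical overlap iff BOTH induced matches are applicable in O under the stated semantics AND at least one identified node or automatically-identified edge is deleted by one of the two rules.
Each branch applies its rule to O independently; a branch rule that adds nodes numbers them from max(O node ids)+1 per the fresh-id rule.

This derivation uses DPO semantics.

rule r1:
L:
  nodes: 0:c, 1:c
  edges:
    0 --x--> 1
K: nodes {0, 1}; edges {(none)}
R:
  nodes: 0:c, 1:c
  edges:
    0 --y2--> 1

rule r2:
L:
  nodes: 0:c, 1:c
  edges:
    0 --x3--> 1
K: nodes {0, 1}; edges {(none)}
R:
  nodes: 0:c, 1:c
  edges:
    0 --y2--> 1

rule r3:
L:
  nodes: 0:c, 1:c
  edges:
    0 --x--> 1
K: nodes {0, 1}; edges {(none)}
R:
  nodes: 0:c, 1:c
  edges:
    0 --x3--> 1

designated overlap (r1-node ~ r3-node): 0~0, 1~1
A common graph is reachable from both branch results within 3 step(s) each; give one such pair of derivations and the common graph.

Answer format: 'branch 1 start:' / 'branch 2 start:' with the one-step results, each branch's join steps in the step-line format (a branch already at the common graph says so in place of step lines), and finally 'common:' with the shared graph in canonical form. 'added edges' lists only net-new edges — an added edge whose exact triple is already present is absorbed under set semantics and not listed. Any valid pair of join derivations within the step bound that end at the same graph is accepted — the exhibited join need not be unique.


branch 1 start:
nodes: 0:c, 1:c
edges: (0,1,y2)
branch 2 start:
nodes: 0:c, 1:c
edges: (0,1,x3)
branch 1: already at the common graph (0 steps)
branch 2 step 1: rule r2; match: 0->0, 1->1; deleted nodes (none); deleted edges (0,1,x3); added nodes (none); added edges (0,1,y2); result: nodes: 0:c, 1:c edges: (0,1,y2)
common:
nodes: 0:c, 1:c
edges: (0,1,y2)


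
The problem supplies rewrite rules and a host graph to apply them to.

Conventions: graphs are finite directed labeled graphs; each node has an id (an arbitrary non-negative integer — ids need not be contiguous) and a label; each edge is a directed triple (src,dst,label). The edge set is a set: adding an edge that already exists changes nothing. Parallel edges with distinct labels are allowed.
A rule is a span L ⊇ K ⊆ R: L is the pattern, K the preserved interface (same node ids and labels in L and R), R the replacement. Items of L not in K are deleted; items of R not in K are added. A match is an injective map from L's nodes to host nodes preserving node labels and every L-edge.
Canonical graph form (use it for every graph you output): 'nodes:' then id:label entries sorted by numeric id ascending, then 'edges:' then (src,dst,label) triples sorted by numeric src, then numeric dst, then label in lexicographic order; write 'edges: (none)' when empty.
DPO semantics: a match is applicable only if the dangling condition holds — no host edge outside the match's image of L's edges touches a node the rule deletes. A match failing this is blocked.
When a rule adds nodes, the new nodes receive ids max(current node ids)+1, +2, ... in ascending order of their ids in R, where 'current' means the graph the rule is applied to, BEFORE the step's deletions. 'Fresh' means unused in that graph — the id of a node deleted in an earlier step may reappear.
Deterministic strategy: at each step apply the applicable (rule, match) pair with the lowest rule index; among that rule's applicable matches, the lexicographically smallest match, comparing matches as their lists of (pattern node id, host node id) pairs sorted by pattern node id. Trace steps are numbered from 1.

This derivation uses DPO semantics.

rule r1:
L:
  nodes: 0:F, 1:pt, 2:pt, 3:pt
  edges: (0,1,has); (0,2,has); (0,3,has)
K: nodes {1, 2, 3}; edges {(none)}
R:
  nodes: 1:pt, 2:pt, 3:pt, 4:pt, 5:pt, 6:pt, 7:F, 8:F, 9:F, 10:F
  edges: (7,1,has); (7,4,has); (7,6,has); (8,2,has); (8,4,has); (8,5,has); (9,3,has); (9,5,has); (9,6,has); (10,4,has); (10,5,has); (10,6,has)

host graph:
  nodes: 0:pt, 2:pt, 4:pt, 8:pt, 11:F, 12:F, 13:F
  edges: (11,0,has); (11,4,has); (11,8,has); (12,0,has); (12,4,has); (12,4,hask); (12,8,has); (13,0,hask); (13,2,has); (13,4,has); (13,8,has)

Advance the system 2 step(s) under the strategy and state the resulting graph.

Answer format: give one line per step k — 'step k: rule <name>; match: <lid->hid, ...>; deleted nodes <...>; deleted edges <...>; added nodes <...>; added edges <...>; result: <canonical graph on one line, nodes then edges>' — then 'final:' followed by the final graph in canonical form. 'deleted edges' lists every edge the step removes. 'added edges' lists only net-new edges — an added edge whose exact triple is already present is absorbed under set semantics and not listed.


step 1: rule r1; match: 0->11, 1->0, 2->4, 3->8; deleted nodes 11; deleted edges (11,0,has); (11,4,has); (11,8,has); added nodes 14, 15, 16, 17, 18, 19, 20; added edges (17,0,has); (17,14,has); (17,16,has); (18,4,has); (18,14,has); (18,15,has); (19,8,has); (19,15,has); (19,16,has); (20,14,has); (20,15,has); (20,16,has); result: nodes: 0:pt, 2:pt, 4:pt, 8:pt, 12:F, 13:F, 14:pt, 15:pt, 16:pt, 17:F, 18:F, 19:F, 20:F edges: (12,0,has); (12,4,has); (12,4,hask); (12,8,has); (13,0,hask); (13,2,has); (13,4,has); (13,8,has); (17,0,has); (17,14,has); (17,16,has); (18,4,has); (18,14,has); (18,15,has); (19,8,has); (19,15,has); (19,16,has); (20,14,has); (20,15,has); (20,16,has)
step 2: rule r1; match: 0->17, 1->0, 2->14, 3->16; deleted nodes 17; deleted edges (17,0,has); (17,14,has); (17,16,has); added nodes 21, 22, 23, 24, 25, 26, 27; added edges (24,0,has); (24,21,has); (24,23,has); (25,14,has); (25,21,has); (25,22,has); (26,16,has); (26,22,has); (26,23,has); (27,21,has); (27,22,has); (27,23,has); result: nodes: 0:pt, 2:pt, 4:pt, 8:pt, 12:F, 13:F, 14:pt, 15:pt, 16:pt, 18:F, 19:F, 20:F, 21:pt, 22:pt, 23:pt, 24:F, 25:F, 26:F, 27:F edges: (12,0,has); (12,4,has); (12,4,hask); (12,8,has); (13,0,hask); (13,2,has); (13,4,has); (13,8,has); (18,4,has); (18,14,has); (18,15,has); (19,8,has); (19,15,has); (19,16,has); (20,14,has); (20,15,has); (20,16,has); (24,0,has); (24,21,has); (24,23,has); (25,14,has); (25,21,has); (25,22,has); (26,16,has); (26,22,has); (26,23,has); (27,21,has); (27,22,has); (27,23,has)
final:
nodes: 0:pt, 2:pt, 4:pt, 8:pt, 12:F, 13:F, 14:pt, 15:pt, 16:pt, 18:F, 19:F, 20:F, 21:pt, 22:pt, 23:pt, 24:F, 25:F, 26:F, 27:F
edges: (12,0,has); (12,4,has); (12,4,hask); (12,8,has); (13,0,hask); (13,2,has); (13,4,has); (13,8,has); (18,4,has); (18,14,has); (18,15,has); (19,8,has); (19,15,has); (19,16,has); (20,14,has); (20,15,has); (20,16,has); (24,0,has); (24,21,has); (24,23,has); (25,14,has); (25,21,has); (25,22,has); (26,16,has); (26,22,has); (26,23,has); (27,21,has); (27,22,has); (27,23,has)


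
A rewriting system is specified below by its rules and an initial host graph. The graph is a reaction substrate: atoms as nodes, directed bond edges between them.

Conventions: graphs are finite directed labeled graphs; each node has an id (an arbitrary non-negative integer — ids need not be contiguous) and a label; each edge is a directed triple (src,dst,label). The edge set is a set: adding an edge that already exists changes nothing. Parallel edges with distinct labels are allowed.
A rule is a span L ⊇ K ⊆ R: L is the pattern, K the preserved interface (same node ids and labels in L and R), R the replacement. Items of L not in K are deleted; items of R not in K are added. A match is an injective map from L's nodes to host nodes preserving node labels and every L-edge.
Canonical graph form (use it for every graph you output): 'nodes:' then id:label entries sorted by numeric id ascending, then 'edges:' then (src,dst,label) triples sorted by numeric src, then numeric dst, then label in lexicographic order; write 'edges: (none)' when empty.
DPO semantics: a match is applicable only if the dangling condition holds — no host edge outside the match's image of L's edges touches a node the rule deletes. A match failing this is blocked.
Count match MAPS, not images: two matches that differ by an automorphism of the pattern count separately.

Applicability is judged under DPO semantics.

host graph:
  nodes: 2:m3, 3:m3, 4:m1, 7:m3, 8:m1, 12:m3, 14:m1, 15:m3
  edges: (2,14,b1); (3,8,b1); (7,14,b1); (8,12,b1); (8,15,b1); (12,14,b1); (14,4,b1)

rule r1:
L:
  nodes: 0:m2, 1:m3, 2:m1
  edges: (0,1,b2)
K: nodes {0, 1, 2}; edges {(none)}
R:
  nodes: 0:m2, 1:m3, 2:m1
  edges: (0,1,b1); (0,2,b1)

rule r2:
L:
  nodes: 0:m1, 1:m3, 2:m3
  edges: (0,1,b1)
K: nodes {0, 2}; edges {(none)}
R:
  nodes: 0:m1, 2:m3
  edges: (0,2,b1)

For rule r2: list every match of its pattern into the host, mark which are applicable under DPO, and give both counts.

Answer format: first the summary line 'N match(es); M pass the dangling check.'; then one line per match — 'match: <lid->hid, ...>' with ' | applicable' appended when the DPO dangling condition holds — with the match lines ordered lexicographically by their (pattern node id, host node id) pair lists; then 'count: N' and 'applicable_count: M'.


8 match(es); 4 pass the dangling check.
match: 0->8, 1->12, 2->2
match: 0->8, 1->12, 2->3
match: 0->8, 1->12, 2->7
match: 0->8, 1->12, 2->15
match: 0->8, 1->15, 2->2 | applicable
match: 0->8, 1->15, 2->3 | applicable
match: 0->8, 1->15, 2->7 | applicable
match: 0->8, 1->15, 2->12 | applicable
count: 8
applicable_count: 4


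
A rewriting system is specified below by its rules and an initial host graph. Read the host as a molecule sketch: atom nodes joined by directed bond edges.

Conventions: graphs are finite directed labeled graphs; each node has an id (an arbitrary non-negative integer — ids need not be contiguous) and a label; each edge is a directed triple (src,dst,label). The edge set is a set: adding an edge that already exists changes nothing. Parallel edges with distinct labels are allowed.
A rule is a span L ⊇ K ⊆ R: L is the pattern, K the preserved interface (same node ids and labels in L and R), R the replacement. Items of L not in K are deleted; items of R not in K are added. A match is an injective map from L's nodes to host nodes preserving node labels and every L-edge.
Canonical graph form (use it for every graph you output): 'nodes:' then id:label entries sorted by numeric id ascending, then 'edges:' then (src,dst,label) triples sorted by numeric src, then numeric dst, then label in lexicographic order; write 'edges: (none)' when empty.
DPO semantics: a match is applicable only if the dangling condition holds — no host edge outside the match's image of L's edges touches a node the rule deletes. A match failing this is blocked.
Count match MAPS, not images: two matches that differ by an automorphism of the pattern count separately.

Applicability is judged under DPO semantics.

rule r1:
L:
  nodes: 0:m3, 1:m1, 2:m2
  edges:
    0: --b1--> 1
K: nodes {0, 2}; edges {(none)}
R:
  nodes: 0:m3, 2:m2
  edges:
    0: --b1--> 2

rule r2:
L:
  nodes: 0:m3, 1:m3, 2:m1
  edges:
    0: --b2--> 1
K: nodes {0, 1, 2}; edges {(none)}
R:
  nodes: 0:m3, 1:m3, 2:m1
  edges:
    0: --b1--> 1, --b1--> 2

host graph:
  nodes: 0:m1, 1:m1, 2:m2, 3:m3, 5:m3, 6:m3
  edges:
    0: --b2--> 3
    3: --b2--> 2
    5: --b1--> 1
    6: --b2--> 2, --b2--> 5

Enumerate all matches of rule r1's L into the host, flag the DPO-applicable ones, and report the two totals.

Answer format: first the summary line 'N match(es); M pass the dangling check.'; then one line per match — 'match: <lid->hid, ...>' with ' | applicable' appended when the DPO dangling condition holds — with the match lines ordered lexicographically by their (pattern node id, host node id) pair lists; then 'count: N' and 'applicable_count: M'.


1 match(es); 1 pass the dangling check.
match: 0->5, 1->1, 2->2 | applicable
count: 1
applicable_count: 1


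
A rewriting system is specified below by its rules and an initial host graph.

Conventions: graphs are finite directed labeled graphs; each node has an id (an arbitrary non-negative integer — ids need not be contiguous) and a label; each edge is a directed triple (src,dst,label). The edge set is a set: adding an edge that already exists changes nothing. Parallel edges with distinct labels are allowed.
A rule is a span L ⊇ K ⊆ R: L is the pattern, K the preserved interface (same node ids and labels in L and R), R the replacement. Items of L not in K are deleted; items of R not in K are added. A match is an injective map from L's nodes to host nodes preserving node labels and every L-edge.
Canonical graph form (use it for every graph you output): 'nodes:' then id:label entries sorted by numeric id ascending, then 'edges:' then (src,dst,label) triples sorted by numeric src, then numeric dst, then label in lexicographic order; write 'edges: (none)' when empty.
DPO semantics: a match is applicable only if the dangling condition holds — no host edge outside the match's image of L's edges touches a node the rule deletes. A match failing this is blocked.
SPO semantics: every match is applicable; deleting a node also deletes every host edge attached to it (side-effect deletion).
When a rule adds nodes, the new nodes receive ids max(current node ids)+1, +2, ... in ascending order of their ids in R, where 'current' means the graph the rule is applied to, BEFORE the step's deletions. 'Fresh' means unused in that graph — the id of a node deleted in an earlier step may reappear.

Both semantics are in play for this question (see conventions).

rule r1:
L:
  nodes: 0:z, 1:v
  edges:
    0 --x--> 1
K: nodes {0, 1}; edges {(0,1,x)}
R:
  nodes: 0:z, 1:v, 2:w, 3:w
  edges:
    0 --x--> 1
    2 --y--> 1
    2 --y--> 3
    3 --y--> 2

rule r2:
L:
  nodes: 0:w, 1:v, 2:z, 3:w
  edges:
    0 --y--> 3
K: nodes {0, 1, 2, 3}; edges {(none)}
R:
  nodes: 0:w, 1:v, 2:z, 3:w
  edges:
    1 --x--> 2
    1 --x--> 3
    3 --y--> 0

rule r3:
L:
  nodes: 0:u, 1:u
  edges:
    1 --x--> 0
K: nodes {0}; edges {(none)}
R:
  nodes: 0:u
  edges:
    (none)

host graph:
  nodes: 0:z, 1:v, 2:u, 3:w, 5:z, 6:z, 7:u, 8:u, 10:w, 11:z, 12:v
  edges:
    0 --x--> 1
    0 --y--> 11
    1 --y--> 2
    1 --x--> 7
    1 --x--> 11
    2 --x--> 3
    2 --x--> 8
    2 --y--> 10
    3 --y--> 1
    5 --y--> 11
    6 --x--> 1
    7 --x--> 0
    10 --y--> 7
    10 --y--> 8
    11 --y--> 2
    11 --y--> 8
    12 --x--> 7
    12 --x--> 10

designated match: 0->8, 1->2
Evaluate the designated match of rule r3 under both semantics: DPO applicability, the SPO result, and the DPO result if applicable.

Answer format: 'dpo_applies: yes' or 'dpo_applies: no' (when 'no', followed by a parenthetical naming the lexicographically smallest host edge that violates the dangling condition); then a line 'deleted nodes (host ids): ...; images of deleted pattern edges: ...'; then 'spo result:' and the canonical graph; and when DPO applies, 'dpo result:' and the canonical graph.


dpo_applies: no
(the rule deletes node 2, which keeps host edge (1,2,y) outside the match image — the dangling condition fails, DPO blocks; SPO proceeds and side-deletes such edges)
deleted nodes (host ids): 2; images of deleted pattern edges: (2,8,x)
spo result:
nodes: 0:z, 1:v, 3:w, 5:z, 6:z, 7:u, 8:u, 10:w, 11:z, 12:v
edges: (0,1,x); (0,11,y); (1,7,x); (1,11,x); (3,1,y); (5,11,y); (6,1,x); (7,0,x); (10,7,y); (10,8,y); (11,8,y); (12,7,x); (12,10,x)
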